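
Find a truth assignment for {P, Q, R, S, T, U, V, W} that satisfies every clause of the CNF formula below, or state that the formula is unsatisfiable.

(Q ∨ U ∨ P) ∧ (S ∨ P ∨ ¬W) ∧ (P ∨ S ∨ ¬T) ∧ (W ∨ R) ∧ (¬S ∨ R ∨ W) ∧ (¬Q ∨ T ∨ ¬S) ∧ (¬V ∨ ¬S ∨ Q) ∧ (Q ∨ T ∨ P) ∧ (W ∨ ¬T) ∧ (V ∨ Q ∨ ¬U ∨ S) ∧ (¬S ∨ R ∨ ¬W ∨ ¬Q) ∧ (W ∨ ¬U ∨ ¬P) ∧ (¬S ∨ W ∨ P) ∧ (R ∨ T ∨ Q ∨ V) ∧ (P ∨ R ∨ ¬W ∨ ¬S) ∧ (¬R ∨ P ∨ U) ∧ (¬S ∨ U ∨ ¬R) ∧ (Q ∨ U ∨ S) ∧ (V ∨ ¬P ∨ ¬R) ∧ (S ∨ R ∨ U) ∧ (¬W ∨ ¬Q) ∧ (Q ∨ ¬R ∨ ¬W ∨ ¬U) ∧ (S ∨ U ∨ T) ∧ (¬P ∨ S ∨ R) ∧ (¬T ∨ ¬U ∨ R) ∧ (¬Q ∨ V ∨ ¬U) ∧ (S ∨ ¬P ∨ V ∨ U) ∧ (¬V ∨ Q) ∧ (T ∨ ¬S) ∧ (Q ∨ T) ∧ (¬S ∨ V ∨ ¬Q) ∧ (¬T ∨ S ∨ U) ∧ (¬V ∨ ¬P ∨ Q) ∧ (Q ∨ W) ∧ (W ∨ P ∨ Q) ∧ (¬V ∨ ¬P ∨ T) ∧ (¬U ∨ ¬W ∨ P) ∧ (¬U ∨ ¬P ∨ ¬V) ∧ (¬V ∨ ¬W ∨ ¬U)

Try W = True.
The clause (¬Q) is unit, so Q = False.
The clause (¬V) is unit, so V = False.
The clause (T) is unit, so T = True.
Try U = False.
The clause (P) is unit, so P = True.
The clause (S) is unit, so S = True.
The clause (¬R) is unit, so R = False.
All clauses are satisfied.

P: True,  Q: False,  R: False,  S: True,  T: True,  U: False,  V: False,  W: True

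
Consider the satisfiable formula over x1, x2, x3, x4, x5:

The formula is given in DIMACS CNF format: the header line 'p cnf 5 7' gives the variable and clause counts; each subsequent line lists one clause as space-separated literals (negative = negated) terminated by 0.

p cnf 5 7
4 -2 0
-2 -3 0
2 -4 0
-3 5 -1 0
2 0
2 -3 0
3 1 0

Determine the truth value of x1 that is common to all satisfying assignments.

Suppose x1 = False.
From the singleton clause (x2), x2 = True.
From the singleton clause (x4), x4 = True.
From the singleton clause (¬x3), x3 = False.
Now (x3) is unsatisfied and unit — conflict.
So every satisfying assignment has x1 = True.

True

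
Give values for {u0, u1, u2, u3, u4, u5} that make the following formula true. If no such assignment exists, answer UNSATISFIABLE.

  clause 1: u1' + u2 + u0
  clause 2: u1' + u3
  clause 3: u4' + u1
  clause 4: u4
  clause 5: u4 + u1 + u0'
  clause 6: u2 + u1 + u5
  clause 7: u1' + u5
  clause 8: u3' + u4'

The clause (u4) is unit, so u4 = 1.
The clause (u1) is unit, so u1 = 1.
The clause (u3) is unit, so u3 = 1.
That conflicts with the unit clause (u3').

UNSATISFIABLE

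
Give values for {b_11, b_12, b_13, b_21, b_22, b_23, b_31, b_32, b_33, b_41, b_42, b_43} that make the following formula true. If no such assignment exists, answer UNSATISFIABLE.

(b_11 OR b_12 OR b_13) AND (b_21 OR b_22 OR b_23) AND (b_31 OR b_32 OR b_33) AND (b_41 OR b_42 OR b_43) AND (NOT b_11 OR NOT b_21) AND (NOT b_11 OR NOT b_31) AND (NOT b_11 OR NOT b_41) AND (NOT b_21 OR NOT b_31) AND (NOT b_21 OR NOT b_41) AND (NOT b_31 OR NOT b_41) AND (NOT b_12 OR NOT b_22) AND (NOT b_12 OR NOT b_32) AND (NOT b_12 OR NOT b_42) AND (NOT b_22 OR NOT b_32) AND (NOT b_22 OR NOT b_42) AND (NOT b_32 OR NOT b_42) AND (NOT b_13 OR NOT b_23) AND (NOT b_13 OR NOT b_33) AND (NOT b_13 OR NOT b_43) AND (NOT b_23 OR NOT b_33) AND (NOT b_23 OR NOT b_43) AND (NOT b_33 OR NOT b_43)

UNSATISFIABLE

Case b_11 = false:
Case b_12 = true:
The clause (NOT b_22) is unit, so b_22 = false.
The clause (NOT b_32) is unit, so b_32 = false.
The clause (NOT b_42) is unit, so b_42 = false.
Case b_21 = true:
The clause (NOT b_31) is unit, so b_31 = false.
The clause (b_33) is unit, so b_33 = true.
The clause (NOT b_41) is unit, so b_41 = false.
The clause (b_43) is unit, so b_43 = true.
But (NOT b_43) is also a unit clause — contradiction.
Undo b_21 and try b_21 = false.
The clause (b_23) is unit, so b_23 = true.
The clause (NOT b_13) is unit, so b_13 = false.
The clause (NOT b_33) is unit, so b_33 = false.
The clause (b_31) is unit, so b_31 = true.
The clause (NOT b_41) is unit, so b_41 = false.
The clause (b_43) is unit, so b_43 = true.
But (NOT b_43) is also a unit clause — contradiction.
Neither b_21 = true nor b_21 = false works.
Undo b_12 and try b_12 = false.
The clause (b_13) is unit, so b_13 = true.
The clause (NOT b_23) is unit, so b_23 = false.
The clause (NOT b_33) is unit, so b_33 = false.
The clause (NOT b_43) is unit, so b_43 = false.
Case b_21 = true:
The clause (NOT b_31) is unit, so b_31 = false.
The clause (b_32) is unit, so b_32 = true.
The clause (NOT b_41) is unit, so b_41 = false.
The clause (b_42) is unit, so b_42 = true.
But (NOT b_42) is also a unit clause — contradiction.
Undo b_21 and try b_21 = false.
The clause (b_22) is unit, so b_22 = true.
The clause (NOT b_32) is unit, so b_32 = false.
The clause (b_31) is unit, so b_31 = true.
The clause (NOT b_41) is unit, so b_41 = false.
The clause (b_42) is unit, so b_42 = true.
But (NOT b_42) is also a unit clause — contradiction.
Neither b_21 = true nor b_21 = false works.
Neither b_12 = true nor b_12 = false works.
Undo b_11 and try b_11 = true.
The clause (NOT b_21) is unit, so b_21 = false.
The clause (NOT b_31) is unit, so b_31 = false.
The clause (NOT b_41) is unit, so b_41 = false.
Case b_22 = true:
The clause (NOT b_12) is unit, so b_12 = false.
The clause (NOT b_32) is unit, so b_32 = false.
The clause (b_33) is unit, so b_33 = true.
The clause (NOT b_42) is unit, so b_42 = false.
The clause (b_43) is unit, so b_43 = true.
But (NOT b_43) is also a unit clause — contradiction.
Undo b_22 and try b_22 = false.
The clause (b_23) is unit, so b_23 = true.
The clause (NOT b_13) is unit, so b_13 = false.
The clause (NOT b_33) is unit, so b_33 = false.
The clause (b_32) is unit, so b_32 = true.
The clause (NOT b_12) is unit, so b_12 = false.
The clause (NOT b_42) is unit, so b_42 = false.
The clause (b_43) is unit, so b_43 = true.
But (NOT b_43) is also a unit clause — contradiction.
Neither b_22 = true nor b_22 = false works.
Neither b_11 = true nor b_11 = false works.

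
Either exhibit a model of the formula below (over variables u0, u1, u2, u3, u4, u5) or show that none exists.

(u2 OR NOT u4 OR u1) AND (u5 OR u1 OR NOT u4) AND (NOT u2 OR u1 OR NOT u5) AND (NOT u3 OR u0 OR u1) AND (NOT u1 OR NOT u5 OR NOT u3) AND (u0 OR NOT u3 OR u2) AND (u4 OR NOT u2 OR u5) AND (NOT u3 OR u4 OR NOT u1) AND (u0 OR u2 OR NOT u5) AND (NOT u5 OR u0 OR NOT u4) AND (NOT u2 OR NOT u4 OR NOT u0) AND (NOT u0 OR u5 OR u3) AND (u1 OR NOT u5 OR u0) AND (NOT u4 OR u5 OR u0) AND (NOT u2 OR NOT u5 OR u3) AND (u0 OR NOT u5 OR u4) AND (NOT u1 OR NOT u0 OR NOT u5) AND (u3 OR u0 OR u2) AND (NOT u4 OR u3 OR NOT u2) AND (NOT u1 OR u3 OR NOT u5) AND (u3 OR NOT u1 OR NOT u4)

Branch on u2: set u2 = false.
Branch on u4: set u4 = false.
Branch on u0: set u0 = true.
Branch on u3: set u3 = false.
From the singleton clause (u5), u5 = true.
From the singleton clause (NOT u1), u1 = false.
This assignment satisfies each clause.

u0 ↦ true,  u1 ↦ false,  u2 ↦ false,  u3 ↦ false,  u4 ↦ false,  u5 ↦ true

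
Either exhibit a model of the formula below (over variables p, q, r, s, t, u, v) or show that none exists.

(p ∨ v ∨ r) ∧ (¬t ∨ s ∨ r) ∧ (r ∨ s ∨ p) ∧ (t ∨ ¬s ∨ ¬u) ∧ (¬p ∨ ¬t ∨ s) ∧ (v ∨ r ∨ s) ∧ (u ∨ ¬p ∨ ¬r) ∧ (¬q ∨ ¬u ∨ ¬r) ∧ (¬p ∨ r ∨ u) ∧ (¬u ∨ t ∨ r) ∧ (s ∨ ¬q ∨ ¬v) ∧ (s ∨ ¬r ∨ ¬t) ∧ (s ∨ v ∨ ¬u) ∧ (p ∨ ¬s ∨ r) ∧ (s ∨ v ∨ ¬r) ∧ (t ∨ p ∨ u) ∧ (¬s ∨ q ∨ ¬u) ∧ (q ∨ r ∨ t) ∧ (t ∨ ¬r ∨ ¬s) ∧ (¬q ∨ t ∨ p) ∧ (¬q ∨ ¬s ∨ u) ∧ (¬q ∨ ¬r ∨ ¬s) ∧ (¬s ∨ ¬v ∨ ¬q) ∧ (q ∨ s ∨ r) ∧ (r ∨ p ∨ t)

Branch on p: set p = True.
Branch on t: set t = True.
Unit clause (s) forces s = True.
Branch on u: set u = True.
Unit clause (q) forces q = True.
Unit clause (¬r) forces r = False.
Unit clause (¬v) forces v = False.
Every clause now holds.

p ↦ True; q ↦ True; r ↦ False; s ↦ True; t ↦ True; u ↦ True; v ↦ False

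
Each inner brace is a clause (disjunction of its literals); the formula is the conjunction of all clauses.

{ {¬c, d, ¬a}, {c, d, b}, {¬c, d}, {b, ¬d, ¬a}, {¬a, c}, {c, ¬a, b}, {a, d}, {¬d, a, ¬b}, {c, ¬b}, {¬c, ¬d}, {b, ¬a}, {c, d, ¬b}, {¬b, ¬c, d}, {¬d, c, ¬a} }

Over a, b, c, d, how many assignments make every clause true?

1

There are 2^4 = 16 truth assignments over (a, b, c, d).
Check each against the 14 clauses (columns in the order a, b, c, d):
  F F F F  ✗ fails (c ∨ d ∨ b)
  F F F T  ✓ satisfies all
  F F T F  ✗ fails (¬c ∨ d)
  F F T T  ✗ fails (¬c ∨ ¬d)
  F T F F  ✗ fails (a ∨ d)
  F T F T  ✗ fails (¬d ∨ a ∨ ¬b)
  F T T F  ✗ fails (¬c ∨ d)
  F T T T  ✗ fails (¬d ∨ a ∨ ¬b)
  T F F F  ✗ fails (c ∨ d ∨ b)
  T F F T  ✗ fails (b ∨ ¬d ∨ ¬a)
  T F T F  ✗ fails (¬c ∨ d ∨ ¬a)
  T F T T  ✗ fails (b ∨ ¬d ∨ ¬a)
  T T F F  ✗ fails (¬a ∨ c)
  T T F T  ✗ fails (¬a ∨ c)
  T T T F  ✗ fails (¬c ∨ d ∨ ¬a)
  T T T T  ✗ fails (¬c ∨ ¬d)
1 of the 16 rows is a model.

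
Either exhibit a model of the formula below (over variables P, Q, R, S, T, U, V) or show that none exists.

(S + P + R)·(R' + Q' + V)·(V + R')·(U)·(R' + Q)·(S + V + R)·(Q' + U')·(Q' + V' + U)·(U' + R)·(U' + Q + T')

UNSATISFIABLE

(U) alone gives U = 1.
(Q') alone gives Q = 0.
(R') alone gives R = 0.
But (R) is also a unit clause — contradiction.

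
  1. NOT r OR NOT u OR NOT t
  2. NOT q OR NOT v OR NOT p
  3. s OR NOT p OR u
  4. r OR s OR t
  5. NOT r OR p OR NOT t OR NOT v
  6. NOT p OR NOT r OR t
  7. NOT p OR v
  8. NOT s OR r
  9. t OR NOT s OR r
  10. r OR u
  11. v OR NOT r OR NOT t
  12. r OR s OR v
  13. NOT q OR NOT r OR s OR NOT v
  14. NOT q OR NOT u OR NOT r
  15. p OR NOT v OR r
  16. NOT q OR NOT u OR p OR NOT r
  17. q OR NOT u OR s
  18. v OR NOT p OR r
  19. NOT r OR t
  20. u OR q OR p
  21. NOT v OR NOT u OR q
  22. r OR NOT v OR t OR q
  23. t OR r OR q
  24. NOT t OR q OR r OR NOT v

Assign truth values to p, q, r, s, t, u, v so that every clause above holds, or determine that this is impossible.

Try p = true.
(v) alone gives v = true.
(NOT q) alone gives q = false.
(NOT u) alone gives u = false.
(s) alone gives s = true.
(r) alone gives r = true.
(t) alone gives t = true.
Every clause now holds.

p: true, q: false, r: true, s: true, t: true, u: false, v: true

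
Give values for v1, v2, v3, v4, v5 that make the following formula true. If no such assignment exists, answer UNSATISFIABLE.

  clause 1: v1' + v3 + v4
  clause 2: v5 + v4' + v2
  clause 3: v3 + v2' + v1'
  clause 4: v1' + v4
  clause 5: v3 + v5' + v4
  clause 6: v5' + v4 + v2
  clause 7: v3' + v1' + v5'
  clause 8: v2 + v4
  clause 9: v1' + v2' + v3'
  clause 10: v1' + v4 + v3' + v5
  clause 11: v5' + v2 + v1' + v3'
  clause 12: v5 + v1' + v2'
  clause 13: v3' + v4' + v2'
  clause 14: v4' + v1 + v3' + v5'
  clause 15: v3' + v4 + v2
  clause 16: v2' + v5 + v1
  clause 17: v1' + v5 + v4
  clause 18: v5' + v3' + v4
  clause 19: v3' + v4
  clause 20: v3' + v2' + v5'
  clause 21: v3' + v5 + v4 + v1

Try v1 = 0.
Try v2 = 1.
(v5) alone gives v5 = 1.
(v3') alone gives v3 = 0.
(v4) alone gives v4 = 1.
All clauses are satisfied.

v1 ↦ 0,  v2 ↦ 1,  v3 ↦ 0,  v4 ↦ 1,  v5 ↦ 1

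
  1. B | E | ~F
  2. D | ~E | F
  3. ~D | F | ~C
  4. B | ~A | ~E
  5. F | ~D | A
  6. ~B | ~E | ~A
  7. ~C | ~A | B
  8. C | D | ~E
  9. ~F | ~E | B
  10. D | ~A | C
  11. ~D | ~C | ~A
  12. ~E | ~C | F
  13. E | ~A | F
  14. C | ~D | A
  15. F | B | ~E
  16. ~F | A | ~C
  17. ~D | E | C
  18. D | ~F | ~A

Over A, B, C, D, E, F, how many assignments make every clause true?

There are 2^6 = 64 truth assignments over (A, B, C, D, E, F).
Split on A. With A = 1, the clauses containing A are satisfied and ~A drops from the rest; 0 of the 2^5 = 32 assignments to the other variables satisfy what remains.
With A = 0, by the same count on the reduced clause set, 5 assignments work.
Total: 0 + 5 = 5.

5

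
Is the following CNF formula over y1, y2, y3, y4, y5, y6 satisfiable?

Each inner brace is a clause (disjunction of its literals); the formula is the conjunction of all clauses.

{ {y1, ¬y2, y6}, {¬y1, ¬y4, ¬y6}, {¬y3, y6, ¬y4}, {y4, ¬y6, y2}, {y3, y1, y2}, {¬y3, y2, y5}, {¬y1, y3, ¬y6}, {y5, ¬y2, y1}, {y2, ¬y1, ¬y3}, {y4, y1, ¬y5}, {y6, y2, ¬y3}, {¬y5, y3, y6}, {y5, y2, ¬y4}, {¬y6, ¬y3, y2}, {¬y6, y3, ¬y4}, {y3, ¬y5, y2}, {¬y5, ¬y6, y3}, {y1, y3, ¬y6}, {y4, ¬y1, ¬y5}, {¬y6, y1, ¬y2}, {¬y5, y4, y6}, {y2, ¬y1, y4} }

Branch on y1: set y1 = True.
Branch on y4: set y4 = False.
The clause (¬y5) is unit, so y5 = False.
The clause (y2) is unit, so y2 = True.
Branch on y3: set y3 = True.
No clause remains; y6 is free.
A satisfying assignment: y1=True,  y2=True,  y3=True,  y4=False,  y5=False,  y6=False.

Satisfiable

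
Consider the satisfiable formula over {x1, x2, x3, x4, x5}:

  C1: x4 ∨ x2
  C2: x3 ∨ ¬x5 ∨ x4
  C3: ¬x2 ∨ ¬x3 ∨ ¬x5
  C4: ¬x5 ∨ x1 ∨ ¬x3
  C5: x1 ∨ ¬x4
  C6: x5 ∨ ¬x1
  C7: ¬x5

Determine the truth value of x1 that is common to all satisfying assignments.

False

Suppose x1 = True.
From the singleton clause (x5), x5 = True.
That conflicts with the unit clause (¬x5).
So every satisfying assignment has x1 = False.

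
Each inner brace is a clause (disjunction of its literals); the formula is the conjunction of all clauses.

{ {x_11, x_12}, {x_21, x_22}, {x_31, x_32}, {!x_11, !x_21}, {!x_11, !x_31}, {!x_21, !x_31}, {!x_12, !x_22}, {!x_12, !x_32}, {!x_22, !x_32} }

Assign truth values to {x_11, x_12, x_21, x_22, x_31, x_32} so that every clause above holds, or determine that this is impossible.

Try x_11 = true.
Unit clause (!x_21) forces x_21 = false.
Unit clause (x_22) forces x_22 = true.
Unit clause (!x_31) forces x_31 = false.
Unit clause (x_32) forces x_32 = true.
That conflicts with the unit clause (!x_32).
Backtrack on x_11: now try x_11 = false.
Unit clause (x_12) forces x_12 = true.
Unit clause (!x_22) forces x_22 = false.
Unit clause (x_21) forces x_21 = true.
Unit clause (!x_31) forces x_31 = false.
Unit clause (x_32) forces x_32 = true.
That conflicts with the unit clause (!x_32).
Neither x_11 = true nor x_11 = false works.

UNSATISFIABLE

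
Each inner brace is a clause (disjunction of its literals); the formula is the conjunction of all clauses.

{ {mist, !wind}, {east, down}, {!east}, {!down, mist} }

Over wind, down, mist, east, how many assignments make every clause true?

2

There are 2^4 = 16 truth assignments over (wind, down, mist, east).
Check each against the 4 clauses (columns in the order wind, down, mist, east):
  F F F F  ✗ fails (east || down)
  F F F T  ✗ fails (!east)
  F F T F  ✗ fails (east || down)
  F F T T  ✗ fails (!east)
  F T F F  ✗ fails (!down || mist)
  F T F T  ✗ fails (!east)
  F T T F  ✓ satisfies all
  F T T T  ✗ fails (!east)
  T F F F  ✗ fails (mist || !wind)
  T F F T  ✗ fails (mist || !wind)
  T F T F  ✗ fails (east || down)
  T F T T  ✗ fails (!east)
  T T F F  ✗ fails (mist || !wind)
  T T F T  ✗ fails (mist || !wind)
  T T T F  ✓ satisfies all
  T T T T  ✗ fails (!east)
2 of the 16 rows are models.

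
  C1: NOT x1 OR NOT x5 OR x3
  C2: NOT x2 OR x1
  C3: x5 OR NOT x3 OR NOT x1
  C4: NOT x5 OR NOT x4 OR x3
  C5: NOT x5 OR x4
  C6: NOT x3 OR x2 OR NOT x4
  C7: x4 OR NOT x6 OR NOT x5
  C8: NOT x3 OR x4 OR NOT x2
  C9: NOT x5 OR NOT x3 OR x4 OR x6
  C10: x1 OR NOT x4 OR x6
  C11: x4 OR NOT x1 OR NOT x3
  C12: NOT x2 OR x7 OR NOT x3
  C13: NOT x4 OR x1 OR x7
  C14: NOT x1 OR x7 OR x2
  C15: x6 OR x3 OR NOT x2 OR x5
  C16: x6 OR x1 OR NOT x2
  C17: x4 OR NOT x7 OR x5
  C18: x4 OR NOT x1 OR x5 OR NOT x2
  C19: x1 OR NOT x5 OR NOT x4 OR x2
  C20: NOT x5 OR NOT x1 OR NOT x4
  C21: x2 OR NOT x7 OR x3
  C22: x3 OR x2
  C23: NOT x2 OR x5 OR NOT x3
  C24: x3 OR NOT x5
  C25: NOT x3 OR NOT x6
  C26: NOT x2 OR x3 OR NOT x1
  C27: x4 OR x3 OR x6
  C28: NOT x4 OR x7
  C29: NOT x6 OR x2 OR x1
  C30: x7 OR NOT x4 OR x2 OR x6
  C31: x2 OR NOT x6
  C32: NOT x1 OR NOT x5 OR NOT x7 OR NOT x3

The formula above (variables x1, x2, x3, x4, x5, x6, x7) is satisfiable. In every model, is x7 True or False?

False

Suppose x7 = true.
Suppose x2 = false.
The clause (x3) is unit, so x3 = true.
The clause (NOT x4) is unit, so x4 = false.
The clause (NOT x5) is unit, so x5 = false.
Now (x5) is unsatisfied and unit — conflict.
Backtrack on x2: now try x2 = true.
The clause (x1) is unit, so x1 = true.
The clause (x3) is unit, so x3 = true.
The clause (x5) is unit, so x5 = true.
Now (NOT x5) is unsatisfied and unit — conflict.
Both values of x2 lead to a conflict.
So every satisfying assignment has x7 = False.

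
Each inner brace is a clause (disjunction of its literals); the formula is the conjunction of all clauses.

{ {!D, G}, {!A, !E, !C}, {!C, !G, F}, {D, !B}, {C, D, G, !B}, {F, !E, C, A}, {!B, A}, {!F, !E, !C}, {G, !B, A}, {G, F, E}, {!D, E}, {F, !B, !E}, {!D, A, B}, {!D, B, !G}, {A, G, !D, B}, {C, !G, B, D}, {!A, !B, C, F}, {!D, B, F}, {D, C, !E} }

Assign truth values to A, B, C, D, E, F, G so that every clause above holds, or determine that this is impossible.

A=true; B=false; C=true; D=false; E=false; F=true; G=true

Try D = false.
From the singleton clause (!B), B = false.
Try C = true.
Try A = true.
From the singleton clause (!E), E = false.
Try G = true.
From the singleton clause (F), F = true.
All clauses are satisfied.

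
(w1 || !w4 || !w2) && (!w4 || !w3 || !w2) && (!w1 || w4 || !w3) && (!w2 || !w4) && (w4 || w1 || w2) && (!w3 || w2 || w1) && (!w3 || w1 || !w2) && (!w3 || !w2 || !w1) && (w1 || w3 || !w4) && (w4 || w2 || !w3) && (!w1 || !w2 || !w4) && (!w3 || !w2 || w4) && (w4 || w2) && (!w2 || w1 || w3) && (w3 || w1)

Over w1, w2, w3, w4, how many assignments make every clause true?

3

There are 2^4 = 16 truth assignments over (w1, w2, w3, w4).
Split on w4. With w4 = true, the clauses containing w4 are satisfied and !w4 drops from the rest; 2 of the 2^3 = 8 assignments to the other variables satisfy what remains.
With w4 = false, by the same count on the reduced clause set, 1 assignment works.
Total: 2 + 1 = 3.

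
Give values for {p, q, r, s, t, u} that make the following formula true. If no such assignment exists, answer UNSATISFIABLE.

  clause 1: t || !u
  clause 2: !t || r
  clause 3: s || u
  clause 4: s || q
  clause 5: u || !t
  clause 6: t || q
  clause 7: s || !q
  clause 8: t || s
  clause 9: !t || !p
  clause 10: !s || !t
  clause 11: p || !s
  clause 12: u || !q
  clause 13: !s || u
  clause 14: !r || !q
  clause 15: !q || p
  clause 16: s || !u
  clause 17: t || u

Try t = true.
The clause (r) is unit, so r = true.
The clause (u) is unit, so u = true.
The clause (!p) is unit, so p = false.
The clause (!s) is unit, so s = false.
Now (s) is unsatisfied and unit — conflict.
Undo t and try t = false.
The clause (!u) is unit, so u = false.
Now (u) is unsatisfied and unit — conflict.
Either choice for t ends in contradiction.

UNSATISFIABLE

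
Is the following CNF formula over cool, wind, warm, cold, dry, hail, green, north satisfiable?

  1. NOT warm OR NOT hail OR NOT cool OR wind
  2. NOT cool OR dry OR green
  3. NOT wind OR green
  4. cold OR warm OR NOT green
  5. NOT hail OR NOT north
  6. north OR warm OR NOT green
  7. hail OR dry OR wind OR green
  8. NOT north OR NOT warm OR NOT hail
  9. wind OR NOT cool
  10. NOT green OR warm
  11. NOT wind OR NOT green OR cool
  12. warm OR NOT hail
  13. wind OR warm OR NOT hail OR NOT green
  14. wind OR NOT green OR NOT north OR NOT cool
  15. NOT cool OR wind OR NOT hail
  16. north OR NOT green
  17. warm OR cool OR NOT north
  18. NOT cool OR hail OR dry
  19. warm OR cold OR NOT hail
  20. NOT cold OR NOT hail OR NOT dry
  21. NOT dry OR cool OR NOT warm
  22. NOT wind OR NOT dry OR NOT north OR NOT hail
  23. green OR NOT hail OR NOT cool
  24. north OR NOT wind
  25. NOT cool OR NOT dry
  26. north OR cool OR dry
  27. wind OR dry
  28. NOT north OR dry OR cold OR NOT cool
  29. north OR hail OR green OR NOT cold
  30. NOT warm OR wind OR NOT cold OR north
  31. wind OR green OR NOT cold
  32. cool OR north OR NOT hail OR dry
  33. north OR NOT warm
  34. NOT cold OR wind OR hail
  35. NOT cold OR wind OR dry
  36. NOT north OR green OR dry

Suppose wind = false.
The clause (NOT cool) is unit, so cool = false.
The clause (dry) is unit, so dry = true.
The clause (NOT warm) is unit, so warm = false.
The clause (NOT green) is unit, so green = false.
The clause (NOT hail) is unit, so hail = false.
The clause (NOT north) is unit, so north = false.
The clause (NOT cold) is unit, so cold = false.
All clauses are satisfied.
A satisfying assignment: cool: false, wind: false, warm: false, cold: false, dry: true, hail: false, green: false, north: false.

Yes, satisfiable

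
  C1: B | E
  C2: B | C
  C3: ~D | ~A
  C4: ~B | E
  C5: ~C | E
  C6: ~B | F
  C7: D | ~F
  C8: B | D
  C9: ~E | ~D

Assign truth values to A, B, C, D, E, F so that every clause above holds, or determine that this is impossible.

UNSATISFIABLE

Try B = 1.
Unit clause (E) forces E = 1.
Unit clause (F) forces F = 1.
Unit clause (D) forces D = 1.
That conflicts with the unit clause (~D).
So B must be the other value — set B = 0.
Unit clause (E) forces E = 1.
Unit clause (C) forces C = 1.
Unit clause (D) forces D = 1.
That conflicts with the unit clause (~D).
Either choice for B ends in contradiction.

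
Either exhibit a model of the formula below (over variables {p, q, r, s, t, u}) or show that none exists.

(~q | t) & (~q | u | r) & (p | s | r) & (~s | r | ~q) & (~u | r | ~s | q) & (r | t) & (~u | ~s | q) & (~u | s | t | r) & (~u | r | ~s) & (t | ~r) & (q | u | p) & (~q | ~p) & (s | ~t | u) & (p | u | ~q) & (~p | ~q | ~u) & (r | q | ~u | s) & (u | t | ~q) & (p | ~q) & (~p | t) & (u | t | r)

Branch on q: set q = 0.
Branch on r: set r = 1.
(t) alone gives t = 1.
Branch on u: set u = 1.
(~s) alone gives s = 0.
All clauses hold; p can take either value.

p: 0; q: 0; r: 1; s: 0; t: 1; u: 1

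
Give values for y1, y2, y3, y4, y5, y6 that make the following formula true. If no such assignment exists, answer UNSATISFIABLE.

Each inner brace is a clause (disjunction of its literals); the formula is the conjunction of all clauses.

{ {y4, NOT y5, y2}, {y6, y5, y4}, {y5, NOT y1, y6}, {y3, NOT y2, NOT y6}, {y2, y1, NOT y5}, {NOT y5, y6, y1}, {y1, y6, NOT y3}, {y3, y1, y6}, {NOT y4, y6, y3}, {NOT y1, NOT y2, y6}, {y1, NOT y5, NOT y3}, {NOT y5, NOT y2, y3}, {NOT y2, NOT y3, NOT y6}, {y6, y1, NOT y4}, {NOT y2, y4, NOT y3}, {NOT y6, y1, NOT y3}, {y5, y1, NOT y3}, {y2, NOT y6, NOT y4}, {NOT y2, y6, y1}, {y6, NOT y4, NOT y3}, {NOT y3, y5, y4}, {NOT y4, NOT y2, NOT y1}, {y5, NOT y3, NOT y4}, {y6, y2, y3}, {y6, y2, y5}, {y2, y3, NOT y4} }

y1 ↦ true; y2 ↦ false; y3 ↦ false; y4 ↦ false; y5 ↦ false; y6 ↦ true

Branch on y4: set y4 = false.
Branch on y5: set y5 = false.
From the singleton clause (y6), y6 = true.
From the singleton clause (NOT y3), y3 = false.
From the singleton clause (NOT y2), y2 = false.
No clause remains; y1 is free.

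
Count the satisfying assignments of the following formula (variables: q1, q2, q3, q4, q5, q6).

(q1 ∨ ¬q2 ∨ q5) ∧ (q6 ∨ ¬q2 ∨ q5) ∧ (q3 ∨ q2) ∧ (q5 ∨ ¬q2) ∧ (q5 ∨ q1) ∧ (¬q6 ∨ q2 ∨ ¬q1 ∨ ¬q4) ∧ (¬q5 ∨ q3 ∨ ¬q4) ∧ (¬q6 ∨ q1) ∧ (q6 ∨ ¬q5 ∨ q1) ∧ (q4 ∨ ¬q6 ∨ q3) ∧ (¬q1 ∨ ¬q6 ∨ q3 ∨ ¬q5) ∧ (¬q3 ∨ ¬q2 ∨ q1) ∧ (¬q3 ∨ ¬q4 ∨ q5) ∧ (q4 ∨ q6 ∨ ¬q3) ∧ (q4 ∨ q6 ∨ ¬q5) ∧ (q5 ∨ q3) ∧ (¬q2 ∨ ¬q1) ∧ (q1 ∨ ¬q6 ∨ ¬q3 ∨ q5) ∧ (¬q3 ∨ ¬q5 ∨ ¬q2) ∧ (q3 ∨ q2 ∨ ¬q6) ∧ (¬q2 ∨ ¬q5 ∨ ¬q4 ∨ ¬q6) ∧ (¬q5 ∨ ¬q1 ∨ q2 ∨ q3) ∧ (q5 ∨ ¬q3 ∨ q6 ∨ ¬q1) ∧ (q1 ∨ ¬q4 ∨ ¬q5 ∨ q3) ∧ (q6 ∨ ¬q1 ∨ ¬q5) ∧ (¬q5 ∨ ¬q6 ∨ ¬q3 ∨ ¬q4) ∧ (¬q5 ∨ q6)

There are 2^6 = 64 truth assignments over (q1, q2, q3, q4, q5, q6).
Split on q2. With q2 = True, the clauses containing q2 are satisfied and ¬q2 drops from the rest; 0 of the 2^5 = 32 assignments to the other variables satisfy what remains.
With q2 = False, by the same count on the reduced clause set, 2 assignments work.
Total: 0 + 2 = 2.

2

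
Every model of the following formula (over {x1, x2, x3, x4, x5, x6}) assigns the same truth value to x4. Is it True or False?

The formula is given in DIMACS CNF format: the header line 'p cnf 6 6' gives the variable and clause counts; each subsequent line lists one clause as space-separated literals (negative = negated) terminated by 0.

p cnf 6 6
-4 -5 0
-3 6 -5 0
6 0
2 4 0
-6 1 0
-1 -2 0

Suppose x4 = False.
(x6) alone gives x6 = True.
(x2) alone gives x2 = True.
(x1) alone gives x1 = True.
That conflicts with the unit clause (¬x1).
So every satisfying assignment has x4 = True.

True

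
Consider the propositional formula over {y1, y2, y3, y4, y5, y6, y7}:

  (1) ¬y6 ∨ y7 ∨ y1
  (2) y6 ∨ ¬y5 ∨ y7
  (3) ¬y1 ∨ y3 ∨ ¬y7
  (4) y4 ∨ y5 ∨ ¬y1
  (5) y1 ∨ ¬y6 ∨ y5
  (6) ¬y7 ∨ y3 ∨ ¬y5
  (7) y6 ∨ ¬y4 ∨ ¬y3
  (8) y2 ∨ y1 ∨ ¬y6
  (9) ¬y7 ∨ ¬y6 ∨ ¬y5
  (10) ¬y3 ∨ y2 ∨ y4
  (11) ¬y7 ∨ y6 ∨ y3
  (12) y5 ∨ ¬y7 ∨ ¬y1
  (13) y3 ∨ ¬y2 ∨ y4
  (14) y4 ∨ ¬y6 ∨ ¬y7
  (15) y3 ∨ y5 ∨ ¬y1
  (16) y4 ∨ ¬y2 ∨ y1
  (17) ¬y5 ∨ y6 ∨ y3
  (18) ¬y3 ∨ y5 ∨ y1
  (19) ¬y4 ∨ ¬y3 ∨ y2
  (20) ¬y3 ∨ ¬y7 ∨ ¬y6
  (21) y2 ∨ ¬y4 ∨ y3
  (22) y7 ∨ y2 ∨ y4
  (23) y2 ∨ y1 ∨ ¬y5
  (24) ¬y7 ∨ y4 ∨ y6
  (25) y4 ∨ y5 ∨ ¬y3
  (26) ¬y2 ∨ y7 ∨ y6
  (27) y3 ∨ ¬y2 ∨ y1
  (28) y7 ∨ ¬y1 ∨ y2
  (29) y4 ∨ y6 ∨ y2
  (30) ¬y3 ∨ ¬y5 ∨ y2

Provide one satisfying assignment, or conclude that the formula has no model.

Case y6 = True:
Case y7 = False:
The clause (y1) is unit, so y1 = True.
The clause (y2) is unit, so y2 = True.
Case y4 = True:
Case y3 = True:
All clauses hold; y5 can take either value.

y1 ↦ True,  y2 ↦ True,  y3 ↦ True,  y4 ↦ True,  y5 ↦ False,  y6 ↦ True,  y7 ↦ False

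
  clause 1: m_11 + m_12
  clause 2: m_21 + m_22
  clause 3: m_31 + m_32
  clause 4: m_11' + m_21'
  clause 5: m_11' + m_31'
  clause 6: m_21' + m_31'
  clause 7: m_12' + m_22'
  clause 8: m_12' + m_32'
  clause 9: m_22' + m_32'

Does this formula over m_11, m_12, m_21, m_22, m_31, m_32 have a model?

Case m_11 = 1:
Unit clause (m_21') forces m_21 = 0.
Unit clause (m_22) forces m_22 = 1.
Unit clause (m_31') forces m_31 = 0.
Unit clause (m_32) forces m_32 = 1.
But (m_32') is also a unit clause — contradiction.
So m_11 must be the other value — set m_11 = 0.
Unit clause (m_12) forces m_12 = 1.
Unit clause (m_22') forces m_22 = 0.
Unit clause (m_21) forces m_21 = 1.
Unit clause (m_31') forces m_31 = 0.
Unit clause (m_32) forces m_32 = 1.
But (m_32') is also a unit clause — contradiction.
Either choice for m_11 ends in contradiction.
No assignment satisfies every clause.

No, unsatisfiable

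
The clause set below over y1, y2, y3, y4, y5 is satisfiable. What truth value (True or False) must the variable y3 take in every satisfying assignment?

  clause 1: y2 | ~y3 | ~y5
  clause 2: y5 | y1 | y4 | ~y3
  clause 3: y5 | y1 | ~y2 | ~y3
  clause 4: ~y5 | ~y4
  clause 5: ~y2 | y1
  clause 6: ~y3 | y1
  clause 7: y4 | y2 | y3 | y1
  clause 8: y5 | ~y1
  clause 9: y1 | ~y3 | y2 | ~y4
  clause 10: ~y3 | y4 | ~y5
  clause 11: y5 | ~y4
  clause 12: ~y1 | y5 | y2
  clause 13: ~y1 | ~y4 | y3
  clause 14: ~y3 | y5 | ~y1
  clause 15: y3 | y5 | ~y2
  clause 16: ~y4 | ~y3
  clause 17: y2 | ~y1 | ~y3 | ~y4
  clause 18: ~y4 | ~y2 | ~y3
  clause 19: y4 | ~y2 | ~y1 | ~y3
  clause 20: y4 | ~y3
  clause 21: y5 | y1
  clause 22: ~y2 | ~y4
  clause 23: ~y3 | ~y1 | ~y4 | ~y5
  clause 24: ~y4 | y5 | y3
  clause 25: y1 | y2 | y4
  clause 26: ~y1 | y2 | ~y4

False

Suppose y3 = 1.
Unit clause (y1) forces y1 = 1.
Unit clause (y5) forces y5 = 1.
Unit clause (y2) forces y2 = 1.
Unit clause (~y4) forces y4 = 0.
Now (y4) is unsatisfied and unit — conflict.
So every satisfying assignment has y3 = False.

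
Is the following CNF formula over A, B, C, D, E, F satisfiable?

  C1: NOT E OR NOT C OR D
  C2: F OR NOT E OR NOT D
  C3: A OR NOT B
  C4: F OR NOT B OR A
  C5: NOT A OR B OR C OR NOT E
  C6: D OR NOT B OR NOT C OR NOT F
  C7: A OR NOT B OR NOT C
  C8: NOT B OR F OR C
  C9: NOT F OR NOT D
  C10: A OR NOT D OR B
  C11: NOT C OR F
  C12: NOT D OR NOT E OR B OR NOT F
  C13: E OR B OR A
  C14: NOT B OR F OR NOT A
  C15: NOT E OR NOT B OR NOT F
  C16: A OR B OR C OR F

Branch on A: set A = true.
Branch on F: set F = false.
(NOT C) alone gives C = false.
(NOT B) alone gives B = false.
(NOT E) alone gives E = false.
Every clause is now satisfied; D is unconstrained.
A satisfying assignment: A: true, B: false, C: false, D: false, E: false, F: false.

Yes, satisfiable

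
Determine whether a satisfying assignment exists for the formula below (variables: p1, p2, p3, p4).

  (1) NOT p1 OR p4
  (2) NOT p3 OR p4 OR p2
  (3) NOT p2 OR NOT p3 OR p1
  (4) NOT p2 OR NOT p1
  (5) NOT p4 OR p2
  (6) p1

Unit clause (p1) forces p1 = true.
Unit clause (p4) forces p4 = true.
Unit clause (NOT p2) forces p2 = false.
That conflicts with the unit clause (p2).
No assignment satisfies every clause.

Unsatisfiable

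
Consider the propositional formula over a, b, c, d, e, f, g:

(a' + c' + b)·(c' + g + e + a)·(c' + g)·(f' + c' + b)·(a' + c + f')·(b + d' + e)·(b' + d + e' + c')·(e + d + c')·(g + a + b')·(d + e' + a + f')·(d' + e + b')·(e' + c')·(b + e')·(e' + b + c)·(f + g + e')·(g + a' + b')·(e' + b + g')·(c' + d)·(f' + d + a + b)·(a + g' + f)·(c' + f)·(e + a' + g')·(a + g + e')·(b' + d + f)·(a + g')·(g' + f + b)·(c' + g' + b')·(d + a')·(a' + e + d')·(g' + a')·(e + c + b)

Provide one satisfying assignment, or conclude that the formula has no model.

UNSATISFIABLE

Branch on c: set c = 0.
Branch on a: set a = 0.
From the singleton clause (g'), g = 0.
From the singleton clause (b'), b = 0.
From the singleton clause (e'), e = 0.
Now (e) is unsatisfied and unit — conflict.
That branch fails; take a = 1 instead.
From the singleton clause (f'), f = 0.
From the singleton clause (d), d = 1.
From the singleton clause (e), e = 1.
From the singleton clause (b), b = 1.
From the singleton clause (g), g = 1.
Now (g') is unsatisfied and unit — conflict.
Both values of a lead to a conflict.
That branch fails; take c = 1 instead.
From the singleton clause (g), g = 1.
From the singleton clause (e'), e = 0.
From the singleton clause (d), d = 1.
From the singleton clause (b), b = 1.
Now (b') is unsatisfied and unit — conflict.
Both values of c lead to a conflict.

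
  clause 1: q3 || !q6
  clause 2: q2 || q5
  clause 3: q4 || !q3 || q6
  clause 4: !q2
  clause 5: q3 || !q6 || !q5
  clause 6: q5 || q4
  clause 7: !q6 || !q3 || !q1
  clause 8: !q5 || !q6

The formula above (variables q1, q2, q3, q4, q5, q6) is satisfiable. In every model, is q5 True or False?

Suppose q5 = false.
From the singleton clause (q2), q2 = true.
That conflicts with the unit clause (!q2).
So every satisfying assignment has q5 = True.

True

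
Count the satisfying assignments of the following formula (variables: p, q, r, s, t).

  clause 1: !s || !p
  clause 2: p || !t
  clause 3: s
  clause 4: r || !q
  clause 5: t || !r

1

There are 2^5 = 32 truth assignments over (p, q, r, s, t).
Split on q. With q = true, the clauses containing q are satisfied and !q drops from the rest; 0 of the 2^4 = 16 assignments to the other variables satisfy what remains.
With q = false, by the same count on the reduced clause set, 1 assignment works.
(One model: p=F, q=F, r=F, s=T, t=F.)
Total: 0 + 1 = 1.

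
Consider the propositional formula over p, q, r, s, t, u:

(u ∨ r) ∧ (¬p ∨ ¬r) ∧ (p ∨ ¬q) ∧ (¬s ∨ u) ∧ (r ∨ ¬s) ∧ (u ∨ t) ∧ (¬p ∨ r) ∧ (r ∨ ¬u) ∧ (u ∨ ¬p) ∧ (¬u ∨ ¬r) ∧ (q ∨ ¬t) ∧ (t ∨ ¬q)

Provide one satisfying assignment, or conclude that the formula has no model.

Case u = True:
Unit clause (r) forces r = True.
That conflicts with the unit clause (¬r).
Backtrack on u: now try u = False.
Unit clause (r) forces r = True.
Unit clause (¬p) forces p = False.
Unit clause (¬q) forces q = False.
Unit clause (¬s) forces s = False.
Unit clause (t) forces t = True.
That conflicts with the unit clause (¬t).
Both values of u lead to a conflict.

UNSATISFIABLE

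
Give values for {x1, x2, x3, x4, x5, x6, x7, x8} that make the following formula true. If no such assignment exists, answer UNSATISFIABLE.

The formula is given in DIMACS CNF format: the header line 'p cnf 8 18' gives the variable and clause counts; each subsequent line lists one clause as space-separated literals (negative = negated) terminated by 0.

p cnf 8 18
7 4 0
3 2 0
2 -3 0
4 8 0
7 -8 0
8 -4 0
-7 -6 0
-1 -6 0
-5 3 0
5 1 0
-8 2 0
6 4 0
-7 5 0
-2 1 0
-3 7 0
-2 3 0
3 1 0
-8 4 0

x1 ↦ True,  x2 ↦ True,  x3 ↦ True,  x4 ↦ True,  x5 ↦ True,  x6 ↦ False,  x7 ↦ True,  x8 ↦ True

Case x7 = True:
Unit clause (¬x6) forces x6 = False.
Unit clause (x4) forces x4 = True.
Unit clause (x8) forces x8 = True.
Unit clause (x2) forces x2 = True.
Unit clause (x5) forces x5 = True.
Unit clause (x3) forces x3 = True.
Unit clause (x1) forces x1 = True.
All clauses are satisfied.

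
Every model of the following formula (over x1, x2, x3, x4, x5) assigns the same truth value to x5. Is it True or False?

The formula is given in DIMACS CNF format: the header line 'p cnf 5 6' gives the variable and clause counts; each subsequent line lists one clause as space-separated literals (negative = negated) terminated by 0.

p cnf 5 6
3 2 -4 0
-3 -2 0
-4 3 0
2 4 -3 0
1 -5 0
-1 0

Suppose x5 = True.
(x1) alone gives x1 = True.
Now (¬x1) is unsatisfied and unit — conflict.
So every satisfying assignment has x5 = False.

False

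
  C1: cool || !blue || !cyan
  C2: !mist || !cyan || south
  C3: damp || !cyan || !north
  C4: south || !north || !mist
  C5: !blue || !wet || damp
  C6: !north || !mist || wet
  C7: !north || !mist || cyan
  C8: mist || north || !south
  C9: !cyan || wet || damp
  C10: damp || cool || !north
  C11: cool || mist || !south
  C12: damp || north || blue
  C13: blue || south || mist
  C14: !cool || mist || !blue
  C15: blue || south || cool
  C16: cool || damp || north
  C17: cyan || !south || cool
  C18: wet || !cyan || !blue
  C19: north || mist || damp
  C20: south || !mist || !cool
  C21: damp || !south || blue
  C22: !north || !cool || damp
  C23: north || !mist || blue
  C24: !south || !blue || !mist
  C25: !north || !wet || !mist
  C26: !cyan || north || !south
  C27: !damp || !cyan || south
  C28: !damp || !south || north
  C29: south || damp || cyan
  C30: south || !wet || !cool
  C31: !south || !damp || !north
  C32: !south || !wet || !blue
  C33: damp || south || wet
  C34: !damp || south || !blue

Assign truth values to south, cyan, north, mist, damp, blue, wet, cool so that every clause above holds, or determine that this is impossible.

Suppose cool = true.
Suppose mist = true.
Unit clause (south) forces south = true.
Unit clause (!blue) forces blue = false.
Unit clause (damp) forces damp = true.
Unit clause (north) forces north = true.
But (!north) is also a unit clause — contradiction.
Undo mist and try mist = false.
Unit clause (!blue) forces blue = false.
Unit clause (south) forces south = true.
Unit clause (north) forces north = true.
Unit clause (damp) forces damp = true.
But (!damp) is also a unit clause — contradiction.
Both values of mist lead to a conflict.
Undo cool and try cool = false.
Suppose blue = false.
Unit clause (south) forces south = true.
Unit clause (mist) forces mist = true.
Unit clause (cyan) forces cyan = true.
Unit clause (damp) forces damp = true.
Unit clause (north) forces north = true.
But (!north) is also a unit clause — contradiction.
Undo blue and try blue = true.
Unit clause (!cyan) forces cyan = false.
Unit clause (!south) forces south = false.
Unit clause (damp) forces damp = true.
But (!damp) is also a unit clause — contradiction.
Both values of blue lead to a conflict.
Both values of cool lead to a conflict.

UNSATISFIABLE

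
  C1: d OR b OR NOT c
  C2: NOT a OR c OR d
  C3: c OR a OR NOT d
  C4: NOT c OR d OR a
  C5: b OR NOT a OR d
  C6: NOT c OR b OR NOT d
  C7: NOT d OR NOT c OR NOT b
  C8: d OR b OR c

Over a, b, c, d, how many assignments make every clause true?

There are 2^4 = 16 truth assignments over (a, b, c, d).
Split on b. With b = true, the clauses containing b are satisfied and NOT b drops from the rest; 3 of the 2^3 = 8 assignments to the other variables satisfy what remains.
With b = false, by the same count on the reduced clause set, 1 assignment works.
Total: 3 + 1 = 4.

4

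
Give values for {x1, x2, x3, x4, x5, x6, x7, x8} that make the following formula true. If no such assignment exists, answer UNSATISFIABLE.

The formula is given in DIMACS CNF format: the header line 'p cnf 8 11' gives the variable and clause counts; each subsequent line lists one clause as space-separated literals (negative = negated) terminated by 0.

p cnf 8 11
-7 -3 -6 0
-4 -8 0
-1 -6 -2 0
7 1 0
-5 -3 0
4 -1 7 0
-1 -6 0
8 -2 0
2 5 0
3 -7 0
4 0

Unit clause (x4) forces x4 = True.
Unit clause (¬x8) forces x8 = False.
Unit clause (¬x2) forces x2 = False.
Unit clause (x5) forces x5 = True.
Unit clause (¬x3) forces x3 = False.
Unit clause (¬x7) forces x7 = False.
Unit clause (x1) forces x1 = True.
Unit clause (¬x6) forces x6 = False.
Every clause now holds.

x1 ↦ True, x2 ↦ False, x3 ↦ False, x4 ↦ True, x5 ↦ True, x6 ↦ False, x7 ↦ False, x8 ↦ False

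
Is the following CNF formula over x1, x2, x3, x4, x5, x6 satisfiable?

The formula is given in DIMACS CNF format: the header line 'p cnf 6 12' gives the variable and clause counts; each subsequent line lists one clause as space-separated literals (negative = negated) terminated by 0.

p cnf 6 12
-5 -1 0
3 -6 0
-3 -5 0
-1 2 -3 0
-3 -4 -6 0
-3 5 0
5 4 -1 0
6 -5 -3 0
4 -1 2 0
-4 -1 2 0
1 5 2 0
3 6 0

Suppose x5 = False.
Unit clause (¬x3) forces x3 = False.
Unit clause (¬x6) forces x6 = False.
But (x6) is also a unit clause — contradiction.
That branch fails; take x5 = True instead.
Unit clause (¬x1) forces x1 = False.
Unit clause (¬x3) forces x3 = False.
Unit clause (¬x6) forces x6 = False.
But (x6) is also a unit clause — contradiction.
Both values of x5 lead to a conflict.
No assignment satisfies every clause.

No, unsatisfiable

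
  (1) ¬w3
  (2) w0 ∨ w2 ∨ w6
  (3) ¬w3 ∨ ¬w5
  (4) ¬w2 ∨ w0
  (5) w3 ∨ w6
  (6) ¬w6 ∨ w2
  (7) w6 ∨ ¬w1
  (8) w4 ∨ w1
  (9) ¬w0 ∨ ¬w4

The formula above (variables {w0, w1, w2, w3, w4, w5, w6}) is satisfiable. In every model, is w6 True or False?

Suppose w6 = False.
From the singleton clause (¬w3), w3 = False.
That conflicts with the unit clause (w3).
So every satisfying assignment has w6 = True.

True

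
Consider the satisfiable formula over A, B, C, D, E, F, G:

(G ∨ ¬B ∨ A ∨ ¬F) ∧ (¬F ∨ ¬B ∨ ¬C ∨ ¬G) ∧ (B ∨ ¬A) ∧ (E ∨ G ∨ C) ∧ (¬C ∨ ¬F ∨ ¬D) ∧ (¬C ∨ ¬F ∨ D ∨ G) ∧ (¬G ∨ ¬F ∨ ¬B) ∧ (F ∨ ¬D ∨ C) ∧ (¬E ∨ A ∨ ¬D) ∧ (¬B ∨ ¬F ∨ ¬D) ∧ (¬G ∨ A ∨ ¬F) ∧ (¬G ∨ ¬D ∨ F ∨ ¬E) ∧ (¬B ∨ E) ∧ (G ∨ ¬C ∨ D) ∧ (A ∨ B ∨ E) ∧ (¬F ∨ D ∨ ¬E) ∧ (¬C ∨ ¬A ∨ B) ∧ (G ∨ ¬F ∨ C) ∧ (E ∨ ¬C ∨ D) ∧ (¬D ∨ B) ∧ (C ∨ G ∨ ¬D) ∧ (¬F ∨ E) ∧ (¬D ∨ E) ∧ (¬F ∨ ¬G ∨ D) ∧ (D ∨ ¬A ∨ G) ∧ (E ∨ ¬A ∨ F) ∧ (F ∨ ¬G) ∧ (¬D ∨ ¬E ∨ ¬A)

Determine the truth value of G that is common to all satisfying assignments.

False

Suppose G = True.
From the singleton clause (F), F = True.
From the singleton clause (¬B), B = False.
From the singleton clause (¬A), A = False.
That conflicts with the unit clause (A).
So every satisfying assignment has G = False.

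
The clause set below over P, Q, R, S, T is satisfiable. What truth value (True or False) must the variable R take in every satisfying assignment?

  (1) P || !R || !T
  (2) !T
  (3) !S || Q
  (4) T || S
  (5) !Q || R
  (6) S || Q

Suppose R = false.
(!T) alone gives T = false.
(S) alone gives S = true.
(Q) alone gives Q = true.
That conflicts with the unit clause (!Q).
So every satisfying assignment has R = True.

True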